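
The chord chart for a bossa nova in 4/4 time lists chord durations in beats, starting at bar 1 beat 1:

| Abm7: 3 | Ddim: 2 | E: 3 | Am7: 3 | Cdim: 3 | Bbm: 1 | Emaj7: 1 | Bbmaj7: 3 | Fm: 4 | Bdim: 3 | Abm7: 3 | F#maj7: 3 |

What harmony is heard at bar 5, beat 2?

Bbmaj7

Beat 2 of bar 5 is beat (5−1)×4 + 2 = 18 overall.
Running totals: Abm7 ends at 3, Ddim ends at 5, E ends at 8, Am7 ends at 11, Cdim ends at 14, Bbm ends at 15, Emaj7 ends at 16, Bbmaj7 ends at 19.
Beat 18 falls within Bbmaj7.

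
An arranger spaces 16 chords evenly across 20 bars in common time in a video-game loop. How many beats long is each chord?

5 beats

20 bars × 4 beats/bar = 80 beats total.
80 beats ÷ 16 chords = 5 beats per chord.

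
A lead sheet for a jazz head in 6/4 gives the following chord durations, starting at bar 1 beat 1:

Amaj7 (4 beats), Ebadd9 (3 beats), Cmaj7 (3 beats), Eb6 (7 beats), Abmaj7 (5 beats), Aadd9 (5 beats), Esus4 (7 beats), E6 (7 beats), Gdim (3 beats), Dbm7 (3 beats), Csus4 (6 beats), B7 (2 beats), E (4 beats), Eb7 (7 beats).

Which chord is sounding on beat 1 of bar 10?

B7

Beat 1 of bar 10 is beat (10−1)×6 + 1 = 55 overall.
Running totals: Amaj7 ends at 4, Ebadd9 ends at 7, Cmaj7 ends at 10, Eb6 ends at 17, Abmaj7 ends at 22, Aadd9 ends at 27, Esus4 ends at 34, E6 ends at 41, Gdim ends at 44, Dbm7 ends at 47, Csus4 ends at 53, B7 ends at 55.
Beat 55 falls within B7.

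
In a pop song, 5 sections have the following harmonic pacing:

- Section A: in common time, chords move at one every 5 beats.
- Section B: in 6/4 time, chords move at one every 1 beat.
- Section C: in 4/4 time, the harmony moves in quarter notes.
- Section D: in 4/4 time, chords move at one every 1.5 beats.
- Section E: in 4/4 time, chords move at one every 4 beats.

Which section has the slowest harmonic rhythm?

Section A

A: 4 beats/bar ÷ 5 beats/chord = 0.8 chords/bar.
B: 6 beats/bar ÷ 1 beat/chord = 6 chords/bar.
C: 4 beats/bar ÷ 1 beat/chord = 4 chords/bar.
D: 4 beats/bar ÷ 1.5 beats/chord = 8/3 chords/bar.
E: 4 beats/bar ÷ 4 beats/chord = 1 chord/bar.
Slowest is A at 0.8 chords/bar.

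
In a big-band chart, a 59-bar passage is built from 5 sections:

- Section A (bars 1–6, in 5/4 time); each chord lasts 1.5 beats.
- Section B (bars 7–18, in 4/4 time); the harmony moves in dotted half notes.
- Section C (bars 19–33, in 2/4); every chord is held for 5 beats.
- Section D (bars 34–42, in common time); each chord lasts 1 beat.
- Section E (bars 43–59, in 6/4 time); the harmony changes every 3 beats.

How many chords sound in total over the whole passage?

112 chords

A: 6·5 = 30 beats, 30/1.5 = 20 chords.
B: 12·4 = 48 beats, 48/3 = 16 chords.
C: 15·2 = 30 beats, 30/5 = 6 chords.
D: 9·4 = 36 beats, 36/1 = 36 chords.
E: 17·6 = 102 beats, 102/3 = 34 chords.
Total: 20 + 16 + 6 + 36 + 34 = 112.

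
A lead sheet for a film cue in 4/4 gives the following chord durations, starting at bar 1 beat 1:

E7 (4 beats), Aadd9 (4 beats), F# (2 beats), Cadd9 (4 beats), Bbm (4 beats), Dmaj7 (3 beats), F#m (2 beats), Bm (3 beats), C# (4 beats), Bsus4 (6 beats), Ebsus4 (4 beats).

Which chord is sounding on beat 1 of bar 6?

Dmaj7

Beat 1 of bar 6 is beat (6−1)×4 + 1 = 21 overall.
Running totals: E7 ends at 4, Aadd9 ends at 8, F# ends at 10, Cadd9 ends at 14, Bbm ends at 18, Dmaj7 ends at 21.
Beat 21 falls within Dmaj7.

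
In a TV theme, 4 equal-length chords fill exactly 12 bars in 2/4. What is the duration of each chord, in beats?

6 beats

12 bars × 2 beats/bar = 24 beats total.
24 beats ÷ 4 chords = 6 beats per chord.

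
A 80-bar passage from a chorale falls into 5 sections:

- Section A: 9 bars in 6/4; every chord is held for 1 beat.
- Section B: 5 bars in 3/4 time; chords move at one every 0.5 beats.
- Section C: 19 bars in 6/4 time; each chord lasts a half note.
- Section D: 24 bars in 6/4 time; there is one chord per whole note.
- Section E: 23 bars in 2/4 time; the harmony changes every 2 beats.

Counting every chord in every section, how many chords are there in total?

A has 54 beats and chords last 1 each, so 54 chords.
B has 15 beats and chords last 0.5 each, so 30 chords.
C has 114 beats and chords last 2 each, so 57 chords.
D has 144 beats and chords last 4 each, so 36 chords.
E has 46 beats and chords last 2 each, so 23 chords.
Total: 54 + 30 + 57 + 36 + 23 = 200.

200 chords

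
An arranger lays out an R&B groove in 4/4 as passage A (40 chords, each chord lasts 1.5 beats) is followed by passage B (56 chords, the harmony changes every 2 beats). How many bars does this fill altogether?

43 bars

A: 40 × 1.5 = 60 beats = 15 bars.
B: 56 × 2 = 112 beats = 28 bars.
Total: 15 + 28 = 43 bars.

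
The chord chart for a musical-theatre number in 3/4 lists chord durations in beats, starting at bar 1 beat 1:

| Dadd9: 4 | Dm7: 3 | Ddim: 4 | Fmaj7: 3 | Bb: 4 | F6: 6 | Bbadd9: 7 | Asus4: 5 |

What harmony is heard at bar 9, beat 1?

Bbadd9

Beat 1 of bar 9 is beat (9−1)×3 + 1 = 25 overall.
Running totals: Dadd9 ends at 4, Dm7 ends at 7, Ddim ends at 11, Fmaj7 ends at 14, Bb ends at 18, F6 ends at 24, Bbadd9 ends at 31.
Beat 25 falls within Bbadd9.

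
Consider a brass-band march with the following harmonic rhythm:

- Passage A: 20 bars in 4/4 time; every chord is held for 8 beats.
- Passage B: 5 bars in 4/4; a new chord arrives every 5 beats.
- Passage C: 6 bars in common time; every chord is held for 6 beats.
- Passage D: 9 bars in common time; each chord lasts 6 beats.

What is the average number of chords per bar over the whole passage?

0.6 chords per bar

A: 20 × 4 = 80 beats ÷ 8 = 10 chords.
B: 5 × 4 = 20 beats ÷ 5 = 4 chords.
C: 6 × 4 = 24 beats ÷ 6 = 4 chords.
D: 9 × 4 = 36 beats ÷ 6 = 6 chords.
Overall: 24 chords over 40 bars → 24/40 = 0.6 chords per bar.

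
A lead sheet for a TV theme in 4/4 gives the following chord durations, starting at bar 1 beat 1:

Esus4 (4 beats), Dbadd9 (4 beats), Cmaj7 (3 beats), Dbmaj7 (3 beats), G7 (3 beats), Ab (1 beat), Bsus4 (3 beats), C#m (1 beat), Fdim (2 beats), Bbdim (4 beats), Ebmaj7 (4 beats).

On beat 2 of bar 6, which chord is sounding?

Beat 2 of bar 6 is beat (6−1)×4 + 2 = 22 overall.
Running totals: Esus4 ends at 4, Dbadd9 ends at 8, Cmaj7 ends at 11, Dbmaj7 ends at 14, G7 ends at 17, Ab ends at 18, Bsus4 ends at 21, C#m ends at 22.
Beat 22 falls within C#m.

C#m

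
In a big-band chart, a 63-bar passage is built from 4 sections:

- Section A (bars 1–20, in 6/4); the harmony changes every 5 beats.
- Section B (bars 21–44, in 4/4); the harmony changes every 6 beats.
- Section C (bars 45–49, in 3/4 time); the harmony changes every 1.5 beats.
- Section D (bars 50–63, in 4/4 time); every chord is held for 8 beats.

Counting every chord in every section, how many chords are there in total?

57 chords

A: 20 bars × 6 beats = 120 beats; 5 beats/chord → 24 chords.
B: 24 bars × 4 beats = 96 beats; 6 beats/chord → 16 chords.
C: 5 bars × 3 beats = 15 beats; 1.5 beats/chord → 10 chords.
D: 14 bars × 4 beats = 56 beats; 8 beats/chord → 7 chords.
Total: 24 + 16 + 10 + 7 = 57.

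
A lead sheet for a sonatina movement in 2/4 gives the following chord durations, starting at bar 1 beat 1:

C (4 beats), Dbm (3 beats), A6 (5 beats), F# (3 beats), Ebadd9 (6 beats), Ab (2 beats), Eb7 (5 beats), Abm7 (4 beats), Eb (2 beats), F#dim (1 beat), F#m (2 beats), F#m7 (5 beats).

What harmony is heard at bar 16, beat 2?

Abm7

Beat 2 of bar 16 is beat (16−1)×2 + 2 = 32 overall.
Running totals: C ends at 4, Dbm ends at 7, A6 ends at 12, F# ends at 15, Ebadd9 ends at 21, Ab ends at 23, Eb7 ends at 28, Abm7 ends at 32.
Beat 32 falls within Abm7.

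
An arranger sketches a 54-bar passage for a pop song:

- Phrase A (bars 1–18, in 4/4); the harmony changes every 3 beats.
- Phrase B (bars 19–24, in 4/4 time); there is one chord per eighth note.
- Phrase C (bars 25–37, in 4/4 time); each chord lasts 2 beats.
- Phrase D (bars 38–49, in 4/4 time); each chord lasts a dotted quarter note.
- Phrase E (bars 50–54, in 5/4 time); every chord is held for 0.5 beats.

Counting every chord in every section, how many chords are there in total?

A has 72 beats and chords last 3 each, so 24 chords.
B has 24 beats and chords last 0.5 each, so 48 chords.
C has 52 beats and chords last 2 each, so 26 chords.
D has 48 beats and chords last 1.5 each, so 32 chords.
E has 25 beats and chords last 0.5 each, so 50 chords.
Total: 24 + 48 + 26 + 32 + 50 = 180.

180 chords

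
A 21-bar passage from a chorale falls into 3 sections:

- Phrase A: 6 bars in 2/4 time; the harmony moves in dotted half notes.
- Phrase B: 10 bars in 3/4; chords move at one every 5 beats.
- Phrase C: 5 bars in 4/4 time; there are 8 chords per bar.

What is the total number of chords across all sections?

50 chords

A has 12 beats and chords last 3 each, so 4 chords.
B has 30 beats and chords last 5 each, so 6 chords.
C has 20 beats and chords last 0.5 each, so 40 chords.
Total: 4 + 6 + 40 = 50.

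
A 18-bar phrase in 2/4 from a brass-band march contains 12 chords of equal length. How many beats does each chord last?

18 bars × 2 beats/bar = 36 beats total.
36 beats ÷ 12 chords = 3 beats per chord.
(That is a dotted half note.)

3 beats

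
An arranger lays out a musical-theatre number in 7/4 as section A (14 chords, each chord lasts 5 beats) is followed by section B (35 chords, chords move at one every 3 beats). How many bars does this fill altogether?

A: 14 × 5 = 70 beats = 10 bars.
B: 35 × 3 = 105 beats = 15 bars.
Total: 10 + 15 = 25 bars.

25 bars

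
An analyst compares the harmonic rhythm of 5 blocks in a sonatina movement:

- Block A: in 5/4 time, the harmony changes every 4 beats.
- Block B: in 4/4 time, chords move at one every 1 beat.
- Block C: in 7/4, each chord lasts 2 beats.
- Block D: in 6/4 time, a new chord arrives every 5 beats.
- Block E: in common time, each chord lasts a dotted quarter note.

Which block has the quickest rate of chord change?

Block B

A: 5 beats/bar ÷ 4 beats/chord = 1.25 chords/bar.
B: 4 beats/bar ÷ 1 beat/chord = 4 chords/bar.
C: 7 beats/bar ÷ 2 beats/chord = 3.5 chords/bar.
D: 6 beats/bar ÷ 5 beats/chord = 1.2 chords/bar.
E: 4 beats/bar ÷ 1.5 beats/chord = 8/3 chords/bar.
Fastest is B at 4 chords/bar.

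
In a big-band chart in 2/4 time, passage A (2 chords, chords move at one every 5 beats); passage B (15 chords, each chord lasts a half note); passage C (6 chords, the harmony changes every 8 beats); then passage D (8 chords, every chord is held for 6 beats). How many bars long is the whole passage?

68 bars

A: 2 × 5 = 10 beats = 5 bars.
B: 15 × 2 = 30 beats = 15 bars.
C: 6 × 8 = 48 beats = 24 bars.
D: 8 × 6 = 48 beats = 24 bars.
Total: 5 + 15 + 24 + 24 = 68 bars.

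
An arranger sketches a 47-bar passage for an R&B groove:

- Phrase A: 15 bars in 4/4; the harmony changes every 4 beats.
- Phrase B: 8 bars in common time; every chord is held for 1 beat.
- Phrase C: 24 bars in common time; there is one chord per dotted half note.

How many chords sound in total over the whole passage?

79 chords

A: 15 bars × 4 beats = 60 beats; 4 beats/chord → 15 chords.
B: 8 bars × 4 beats = 32 beats; 1 beat/chord → 32 chords.
C: 24 bars × 4 beats = 96 beats; 3 beats/chord → 32 chords.
Total: 15 + 32 + 32 = 79.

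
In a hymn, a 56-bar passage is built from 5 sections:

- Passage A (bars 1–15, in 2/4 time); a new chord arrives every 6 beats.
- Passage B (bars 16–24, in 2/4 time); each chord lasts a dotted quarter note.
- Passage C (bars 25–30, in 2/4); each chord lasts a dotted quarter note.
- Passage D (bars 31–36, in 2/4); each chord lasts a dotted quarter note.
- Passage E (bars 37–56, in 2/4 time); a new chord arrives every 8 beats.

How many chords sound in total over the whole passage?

38 chords

A has 30 beats and chords last 6 each, so 5 chords.
B has 18 beats and chords last 1.5 each, so 12 chords.
C has 12 beats and chords last 1.5 each, so 8 chords.
D has 12 beats and chords last 1.5 each, so 8 chords.
E has 40 beats and chords last 8 each, so 5 chords.
Total: 5 + 12 + 8 + 8 + 5 = 38.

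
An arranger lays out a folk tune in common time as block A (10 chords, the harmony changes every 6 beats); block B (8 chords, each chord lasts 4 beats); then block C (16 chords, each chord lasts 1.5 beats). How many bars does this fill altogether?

A: 10 × 6 = 60 beats = 15 bars.
B: 8 × 4 = 32 beats = 8 bars.
C: 16 × 1.5 = 24 beats = 6 bars.
Total: 15 + 8 + 6 = 29 bars.

29 bars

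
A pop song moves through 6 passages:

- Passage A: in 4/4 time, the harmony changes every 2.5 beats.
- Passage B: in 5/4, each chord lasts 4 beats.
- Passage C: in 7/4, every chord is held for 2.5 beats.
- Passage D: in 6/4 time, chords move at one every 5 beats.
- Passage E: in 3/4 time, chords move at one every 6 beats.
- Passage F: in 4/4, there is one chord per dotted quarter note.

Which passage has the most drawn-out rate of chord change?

Passage E

A: each chord is 2.5 beats in 4/4, so 1.6 per bar.
B: each chord is 4 beats in 5/4, so 1.25 per bar.
C: each chord is 2.5 beats in 7/4, so 2.8 per bar.
D: each chord is 5 beats in 6/4, so 1.2 per bar.
E: each chord is 6 beats in 3/4, so 0.5 per bar.
F: each chord is 1.5 beats in 4/4, so 8/3 per bar.
Slowest is E at 0.5 chords/bar.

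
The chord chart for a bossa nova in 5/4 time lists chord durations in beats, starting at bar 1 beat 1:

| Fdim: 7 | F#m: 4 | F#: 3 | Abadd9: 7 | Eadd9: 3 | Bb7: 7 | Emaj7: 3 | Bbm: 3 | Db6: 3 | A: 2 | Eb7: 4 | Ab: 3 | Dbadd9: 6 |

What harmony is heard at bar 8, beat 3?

Db6

Beat 3 of bar 8 is beat (8−1)×5 + 3 = 38 overall.
Running totals: Fdim ends at 7, F#m ends at 11, F# ends at 14, Abadd9 ends at 21, Eadd9 ends at 24, Bb7 ends at 31, Emaj7 ends at 34, Bbm ends at 37, Db6 ends at 40.
Beat 38 falls within Db6.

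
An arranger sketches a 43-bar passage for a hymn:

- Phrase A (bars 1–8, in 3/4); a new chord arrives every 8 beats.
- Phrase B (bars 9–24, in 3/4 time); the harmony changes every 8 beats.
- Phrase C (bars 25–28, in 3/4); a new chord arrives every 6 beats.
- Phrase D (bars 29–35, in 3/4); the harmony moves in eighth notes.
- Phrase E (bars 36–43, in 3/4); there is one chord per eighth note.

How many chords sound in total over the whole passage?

101 chords

A: 8·3 = 24 beats, 24/8 = 3 chords.
B: 16·3 = 48 beats, 48/8 = 6 chords.
C: 4·3 = 12 beats, 12/6 = 2 chords.
D: 7·3 = 21 beats, 21/0.5 = 42 chords.
E: 8·3 = 24 beats, 24/0.5 = 48 chords.
Total: 3 + 6 + 2 + 42 + 48 = 101.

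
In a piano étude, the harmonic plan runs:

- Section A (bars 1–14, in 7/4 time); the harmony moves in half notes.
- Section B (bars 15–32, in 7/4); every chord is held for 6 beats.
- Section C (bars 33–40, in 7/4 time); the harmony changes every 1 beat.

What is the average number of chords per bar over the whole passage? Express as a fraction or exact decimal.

A: 14 bars of 7 beats is 98 beats; at 2 beats each that's 49 chords.
B: 18 bars of 7 beats is 126 beats; at 6 beats each that's 21 chords.
C: 8 bars of 7 beats is 56 beats; at 1 beat each that's 56 chords.
Overall: 126 chords over 40 bars → 126/40 = 3.15 chords per bar.

3.15 chords per bar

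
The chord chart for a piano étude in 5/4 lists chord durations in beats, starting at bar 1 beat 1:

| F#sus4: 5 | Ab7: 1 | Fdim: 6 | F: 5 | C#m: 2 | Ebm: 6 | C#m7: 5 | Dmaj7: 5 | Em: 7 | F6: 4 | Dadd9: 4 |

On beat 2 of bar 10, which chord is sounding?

Beat 2 of bar 10 is beat (10−1)×5 + 2 = 47 overall.
Running totals: F#sus4 ends at 5, Ab7 ends at 6, Fdim ends at 12, F ends at 17, C#m ends at 19, Ebm ends at 25, C#m7 ends at 30, Dmaj7 ends at 35, Em ends at 42, F6 ends at 46, Dadd9 ends at 50.
Beat 47 falls within Dadd9.

Dadd9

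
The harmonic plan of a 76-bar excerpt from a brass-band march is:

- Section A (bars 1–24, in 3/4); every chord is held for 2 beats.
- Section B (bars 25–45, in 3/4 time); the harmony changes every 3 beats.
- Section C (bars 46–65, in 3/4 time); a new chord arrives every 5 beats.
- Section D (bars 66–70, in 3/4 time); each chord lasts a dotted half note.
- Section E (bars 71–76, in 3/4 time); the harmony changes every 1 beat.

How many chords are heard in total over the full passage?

92 chords

A has 72 beats and chords last 2 each, so 36 chords.
B has 63 beats and chords last 3 each, so 21 chords.
C has 60 beats and chords last 5 each, so 12 chords.
D has 15 beats and chords last 3 each, so 5 chords.
E has 18 beats and chords last 1 each, so 18 chords.
Total: 36 + 21 + 12 + 5 + 18 = 92.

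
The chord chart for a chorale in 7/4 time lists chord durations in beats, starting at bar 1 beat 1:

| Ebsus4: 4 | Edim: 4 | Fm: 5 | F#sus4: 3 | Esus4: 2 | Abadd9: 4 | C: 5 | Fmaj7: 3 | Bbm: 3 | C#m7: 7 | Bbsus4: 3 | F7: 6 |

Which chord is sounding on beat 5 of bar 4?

Beat 5 of bar 4 is beat (4−1)×7 + 5 = 26 overall.
Running totals: Ebsus4 ends at 4, Edim ends at 8, Fm ends at 13, F#sus4 ends at 16, Esus4 ends at 18, Abadd9 ends at 22, C ends at 27.
Beat 26 falls within C.

C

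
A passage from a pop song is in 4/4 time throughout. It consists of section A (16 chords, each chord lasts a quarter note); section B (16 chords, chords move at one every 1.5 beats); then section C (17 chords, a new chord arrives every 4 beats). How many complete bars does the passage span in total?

27 bars

A: 16 × 1 = 16 beats = 4 bars.
B: 16 × 1.5 = 24 beats = 6 bars.
C: 17 × 4 = 68 beats = 17 bars.
Total: 4 + 6 + 17 = 27 bars.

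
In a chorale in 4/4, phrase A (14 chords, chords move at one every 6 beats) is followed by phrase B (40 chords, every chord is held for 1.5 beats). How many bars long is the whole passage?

A: 14 × 6 = 84 beats = 21 bars.
B: 40 × 1.5 = 60 beats = 15 bars.
Total: 21 + 15 = 36 bars.

36 bars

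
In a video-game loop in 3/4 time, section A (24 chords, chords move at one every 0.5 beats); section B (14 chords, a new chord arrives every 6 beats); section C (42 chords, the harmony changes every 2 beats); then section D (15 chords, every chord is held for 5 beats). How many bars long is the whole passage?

85 bars

A: 24 × 0.5 = 12 beats = 4 bars.
B: 14 × 6 = 84 beats = 28 bars.
C: 42 × 2 = 84 beats = 28 bars.
D: 15 × 5 = 75 beats = 25 bars.
Total: 4 + 28 + 28 + 25 = 85 bars.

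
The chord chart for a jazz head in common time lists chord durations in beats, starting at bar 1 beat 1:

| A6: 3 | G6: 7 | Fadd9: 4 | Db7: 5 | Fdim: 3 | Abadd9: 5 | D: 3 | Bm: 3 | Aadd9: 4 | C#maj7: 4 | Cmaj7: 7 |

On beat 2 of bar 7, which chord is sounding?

Abadd9

Beat 2 of bar 7 is beat (7−1)×4 + 2 = 26 overall.
Running totals: A6 ends at 3, G6 ends at 10, Fadd9 ends at 14, Db7 ends at 19, Fdim ends at 22, Abadd9 ends at 27.
Beat 26 falls within Abadd9.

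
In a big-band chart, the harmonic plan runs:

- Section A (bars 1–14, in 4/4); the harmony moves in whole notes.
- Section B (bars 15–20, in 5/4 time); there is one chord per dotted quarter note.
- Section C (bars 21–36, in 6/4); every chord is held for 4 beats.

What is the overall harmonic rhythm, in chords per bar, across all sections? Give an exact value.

A: 14 bars of 4 beats is 56 beats; at 4 beats each that's 14 chords.
B: 6 bars of 5 beats is 30 beats; at 1.5 beats each that's 20 chords.
C: 16 bars of 6 beats is 96 beats; at 4 beats each that's 24 chords.
Overall: 58 chords over 36 bars → 58/36 = 29/18 chords per bar.

29/18 chords per bar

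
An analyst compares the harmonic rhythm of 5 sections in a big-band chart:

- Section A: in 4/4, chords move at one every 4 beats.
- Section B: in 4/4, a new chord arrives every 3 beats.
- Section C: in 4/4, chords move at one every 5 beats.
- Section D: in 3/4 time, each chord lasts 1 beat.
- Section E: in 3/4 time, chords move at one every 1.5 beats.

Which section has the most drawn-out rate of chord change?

Section C

A: each chord is 4 beats in 4/4, so 1 per bar.
B: each chord is 3 beats in 4/4, so 4/3 per bar.
C: each chord is 5 beats in 4/4, so 0.8 per bar.
D: each chord is 1 beat in 3/4, so 3 per bar.
E: each chord is 1.5 beats in 3/4, so 2 per bar.
Slowest is C at 0.8 chords/bar.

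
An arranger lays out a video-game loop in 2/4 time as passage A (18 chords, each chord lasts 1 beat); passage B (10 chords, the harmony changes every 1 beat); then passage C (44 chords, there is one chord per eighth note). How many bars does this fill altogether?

25 bars

A: 18 × 1 = 18 beats = 9 bars.
B: 10 × 1 = 10 beats = 5 bars.
C: 44 × 0.5 = 22 beats = 11 bars.
Total: 9 + 5 + 11 = 25 bars.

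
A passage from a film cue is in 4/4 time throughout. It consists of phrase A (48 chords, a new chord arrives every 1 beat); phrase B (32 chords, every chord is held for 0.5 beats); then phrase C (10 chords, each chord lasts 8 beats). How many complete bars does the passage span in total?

A: 48 × 1 = 48 beats = 12 bars.
B: 32 × 0.5 = 16 beats = 4 bars.
C: 10 × 8 = 80 beats = 20 bars.
Total: 12 + 4 + 20 = 36 bars.

36 bars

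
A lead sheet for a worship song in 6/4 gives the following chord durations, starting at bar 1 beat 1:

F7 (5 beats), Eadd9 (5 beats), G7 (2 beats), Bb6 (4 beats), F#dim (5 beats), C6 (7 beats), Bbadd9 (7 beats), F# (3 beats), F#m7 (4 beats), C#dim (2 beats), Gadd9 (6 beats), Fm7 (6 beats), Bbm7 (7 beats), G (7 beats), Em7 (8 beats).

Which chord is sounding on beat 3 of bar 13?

Em7

Beat 3 of bar 13 is beat (13−1)×6 + 3 = 75 overall.
Running totals: F7 ends at 5, Eadd9 ends at 10, G7 ends at 12, Bb6 ends at 16, F#dim ends at 21, C6 ends at 28, Bbadd9 ends at 35, F# ends at 38, F#m7 ends at 42, C#dim ends at 44, Gadd9 ends at 50, Fm7 ends at 56, Bbm7 ends at 63, G ends at 70, Em7 ends at 78.
Beat 75 falls within Em7.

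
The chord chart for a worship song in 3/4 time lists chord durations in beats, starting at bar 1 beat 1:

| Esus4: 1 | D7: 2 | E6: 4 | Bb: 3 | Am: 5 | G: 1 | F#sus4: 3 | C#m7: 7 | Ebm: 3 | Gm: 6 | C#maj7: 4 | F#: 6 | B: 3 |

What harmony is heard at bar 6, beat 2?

F#sus4

Beat 2 of bar 6 is beat (6−1)×3 + 2 = 17 overall.
Running totals: Esus4 ends at 1, D7 ends at 3, E6 ends at 7, Bb ends at 10, Am ends at 15, G ends at 16, F#sus4 ends at 19.
Beat 17 falls within F#sus4.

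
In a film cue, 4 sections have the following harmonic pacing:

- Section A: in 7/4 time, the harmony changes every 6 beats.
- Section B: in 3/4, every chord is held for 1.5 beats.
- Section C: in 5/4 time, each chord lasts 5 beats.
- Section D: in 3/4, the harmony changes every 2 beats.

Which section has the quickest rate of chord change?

A: 7/6 = 7/6 chords/bar.
B: 3/1.5 = 2 chords/bar.
C: 5/5 = 1 chord/bar.
D: 3/2 = 1.5 chords/bar.
Fastest is B at 2 chords/bar.

Section B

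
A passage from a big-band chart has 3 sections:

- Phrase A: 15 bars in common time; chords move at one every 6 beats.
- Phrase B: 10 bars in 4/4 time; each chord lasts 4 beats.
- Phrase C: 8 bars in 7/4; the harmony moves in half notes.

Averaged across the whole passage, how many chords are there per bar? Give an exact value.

16/11 chords per bar

A: 15 bars of 4 beats is 60 beats; at 6 beats each that's 10 chords.
B: 10 bars of 4 beats is 40 beats; at 4 beats each that's 10 chords.
C: 8 bars of 7 beats is 56 beats; at 2 beats each that's 28 chords.
Overall: 48 chords over 33 bars → 48/33 = 16/11 chords per bar.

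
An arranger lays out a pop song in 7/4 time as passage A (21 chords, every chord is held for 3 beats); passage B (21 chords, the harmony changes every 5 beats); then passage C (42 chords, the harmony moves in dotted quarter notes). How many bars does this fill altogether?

A: 21 × 3 = 63 beats = 9 bars.
B: 21 × 5 = 105 beats = 15 bars.
C: 42 × 1.5 = 63 beats = 9 bars.
Total: 9 + 15 + 9 = 33 bars.

33 bars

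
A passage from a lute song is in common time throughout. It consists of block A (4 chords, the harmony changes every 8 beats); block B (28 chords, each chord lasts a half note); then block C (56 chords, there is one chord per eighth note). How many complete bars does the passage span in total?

29 bars

A: 4 × 8 = 32 beats = 8 bars.
B: 28 × 2 = 56 beats = 14 bars.
C: 56 × 0.5 = 28 beats = 7 bars.
Total: 8 + 14 + 7 = 29 bars.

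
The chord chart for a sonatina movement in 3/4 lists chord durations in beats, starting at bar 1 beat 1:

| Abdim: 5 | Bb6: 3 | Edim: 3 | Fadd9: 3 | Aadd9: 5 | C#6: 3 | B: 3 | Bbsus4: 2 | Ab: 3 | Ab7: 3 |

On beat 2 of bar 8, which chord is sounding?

B

Beat 2 of bar 8 is beat (8−1)×3 + 2 = 23 overall.
Running totals: Abdim ends at 5, Bb6 ends at 8, Edim ends at 11, Fadd9 ends at 14, Aadd9 ends at 19, C#6 ends at 22, B ends at 25.
Beat 23 falls within B.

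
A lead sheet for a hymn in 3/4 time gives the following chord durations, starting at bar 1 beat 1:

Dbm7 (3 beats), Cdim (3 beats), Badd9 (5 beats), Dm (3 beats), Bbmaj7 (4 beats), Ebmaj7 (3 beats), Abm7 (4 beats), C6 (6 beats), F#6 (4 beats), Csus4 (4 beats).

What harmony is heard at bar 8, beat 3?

Abm7

Beat 3 of bar 8 is beat (8−1)×3 + 3 = 24 overall.
Running totals: Dbm7 ends at 3, Cdim ends at 6, Badd9 ends at 11, Dm ends at 14, Bbmaj7 ends at 18, Ebmaj7 ends at 21, Abm7 ends at 25.
Beat 24 falls within Abm7.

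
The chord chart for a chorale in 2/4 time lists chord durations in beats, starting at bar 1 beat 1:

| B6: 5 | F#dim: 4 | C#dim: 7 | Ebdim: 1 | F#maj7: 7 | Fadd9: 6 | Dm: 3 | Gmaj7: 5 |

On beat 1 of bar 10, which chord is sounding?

Beat 1 of bar 10 is beat (10−1)×2 + 1 = 19 overall.
Running totals: B6 ends at 5, F#dim ends at 9, C#dim ends at 16, Ebdim ends at 17, F#maj7 ends at 24.
Beat 19 falls within F#maj7.

F#maj7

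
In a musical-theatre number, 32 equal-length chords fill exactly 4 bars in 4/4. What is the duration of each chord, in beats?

4 bars × 4 beats/bar = 16 beats total.
16 beats ÷ 32 chords = 0.5 beats per chord.
(That is an eighth note.)

0.5 beats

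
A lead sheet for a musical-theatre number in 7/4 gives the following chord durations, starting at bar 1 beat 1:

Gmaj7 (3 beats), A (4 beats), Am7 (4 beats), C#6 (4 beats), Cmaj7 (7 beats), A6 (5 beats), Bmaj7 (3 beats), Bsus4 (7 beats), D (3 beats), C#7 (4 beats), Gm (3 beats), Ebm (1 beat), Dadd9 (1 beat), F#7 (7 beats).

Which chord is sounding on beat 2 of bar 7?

C#7

Beat 2 of bar 7 is beat (7−1)×7 + 2 = 44 overall.
Running totals: Gmaj7 ends at 3, A ends at 7, Am7 ends at 11, C#6 ends at 15, Cmaj7 ends at 22, A6 ends at 27, Bmaj7 ends at 30, Bsus4 ends at 37, D ends at 40, C#7 ends at 44.
Beat 44 falls within C#7.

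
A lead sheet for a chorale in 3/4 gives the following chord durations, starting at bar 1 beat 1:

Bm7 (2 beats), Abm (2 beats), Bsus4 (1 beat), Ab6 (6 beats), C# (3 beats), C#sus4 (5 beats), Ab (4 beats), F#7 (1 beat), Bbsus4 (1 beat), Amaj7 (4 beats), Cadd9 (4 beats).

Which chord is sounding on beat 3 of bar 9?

Amaj7

Beat 3 of bar 9 is beat (9−1)×3 + 3 = 27 overall.
Running totals: Bm7 ends at 2, Abm ends at 4, Bsus4 ends at 5, Ab6 ends at 11, C# ends at 14, C#sus4 ends at 19, Ab ends at 23, F#7 ends at 24, Bbsus4 ends at 25, Amaj7 ends at 29.
Beat 27 falls within Amaj7.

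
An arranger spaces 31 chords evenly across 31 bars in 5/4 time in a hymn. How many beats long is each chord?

5 beats

31 bars × 5 beats/bar = 155 beats total.
155 beats ÷ 31 chords = 5 beats per chord.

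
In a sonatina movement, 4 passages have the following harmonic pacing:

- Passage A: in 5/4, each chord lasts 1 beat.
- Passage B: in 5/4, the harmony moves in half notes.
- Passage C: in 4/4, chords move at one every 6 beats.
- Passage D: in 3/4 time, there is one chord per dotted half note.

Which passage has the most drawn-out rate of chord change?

Passage C

A: each chord is 1 beat in 5/4, so 5 per bar.
B: each chord is 2 beats in 5/4, so 2.5 per bar.
C: each chord is 6 beats in 4/4, so 2/3 per bar.
D: each chord is 3 beats in 3/4, so 1 per bar.
Slowest is C at 2/3 chords/bar.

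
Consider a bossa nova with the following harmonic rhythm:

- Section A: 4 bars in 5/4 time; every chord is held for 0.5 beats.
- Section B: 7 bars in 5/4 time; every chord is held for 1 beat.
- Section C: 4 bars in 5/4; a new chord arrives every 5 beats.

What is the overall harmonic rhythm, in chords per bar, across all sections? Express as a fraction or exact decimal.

A: 4 × 5 = 20 beats ÷ 0.5 = 40 chords.
B: 7 × 5 = 35 beats ÷ 1 = 35 chords.
C: 4 × 5 = 20 beats ÷ 5 = 4 chords.
Overall: 79 chords over 15 bars → 79/15 = 79/15 chords per bar.

79/15 chords per bar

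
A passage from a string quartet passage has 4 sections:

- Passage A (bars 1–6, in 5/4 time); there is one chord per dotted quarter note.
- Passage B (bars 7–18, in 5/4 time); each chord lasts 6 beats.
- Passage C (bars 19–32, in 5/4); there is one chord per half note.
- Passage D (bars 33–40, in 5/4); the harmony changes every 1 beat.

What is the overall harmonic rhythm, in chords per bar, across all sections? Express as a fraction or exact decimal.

2.625 chords per bar

A: 6 bars of 5 beats is 30 beats; at 1.5 beats each that's 20 chords.
B: 12 bars of 5 beats is 60 beats; at 6 beats each that's 10 chords.
C: 14 bars of 5 beats is 70 beats; at 2 beats each that's 35 chords.
D: 8 bars of 5 beats is 40 beats; at 1 beat each that's 40 chords.
Overall: 105 chords over 40 bars → 105/40 = 2.625 chords per bar.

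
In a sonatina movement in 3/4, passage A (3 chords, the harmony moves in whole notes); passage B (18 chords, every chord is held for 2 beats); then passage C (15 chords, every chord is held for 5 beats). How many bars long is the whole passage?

41 bars

A: 3 × 4 = 12 beats = 4 bars.
B: 18 × 2 = 36 beats = 12 bars.
C: 15 × 5 = 75 beats = 25 bars.
Total: 4 + 12 + 25 = 41 bars.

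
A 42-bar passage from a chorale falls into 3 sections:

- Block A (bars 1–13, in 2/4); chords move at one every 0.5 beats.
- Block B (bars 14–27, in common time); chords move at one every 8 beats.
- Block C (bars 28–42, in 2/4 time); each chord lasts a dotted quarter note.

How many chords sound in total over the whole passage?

A: 13 bars × 2 beats = 26 beats; 0.5 beats/chord → 52 chords.
B: 14 bars × 4 beats = 56 beats; 8 beats/chord → 7 chords.
C: 15 bars × 2 beats = 30 beats; 1.5 beats/chord → 20 chords.
Total: 52 + 7 + 20 = 79.

79 chords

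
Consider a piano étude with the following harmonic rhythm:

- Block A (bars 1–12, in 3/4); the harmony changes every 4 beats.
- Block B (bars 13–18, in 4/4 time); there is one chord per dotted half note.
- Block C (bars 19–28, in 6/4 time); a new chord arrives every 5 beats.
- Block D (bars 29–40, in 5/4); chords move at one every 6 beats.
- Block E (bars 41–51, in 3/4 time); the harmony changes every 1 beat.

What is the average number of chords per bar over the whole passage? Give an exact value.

A: 12 × 3 = 36 beats ÷ 4 = 9 chords.
B: 6 × 4 = 24 beats ÷ 3 = 8 chords.
C: 10 × 6 = 60 beats ÷ 5 = 12 chords.
D: 12 × 5 = 60 beats ÷ 6 = 10 chords.
E: 11 × 3 = 33 beats ÷ 1 = 33 chords.
Overall: 72 chords over 51 bars → 72/51 = 24/17 chords per bar.

24/17 chords per bar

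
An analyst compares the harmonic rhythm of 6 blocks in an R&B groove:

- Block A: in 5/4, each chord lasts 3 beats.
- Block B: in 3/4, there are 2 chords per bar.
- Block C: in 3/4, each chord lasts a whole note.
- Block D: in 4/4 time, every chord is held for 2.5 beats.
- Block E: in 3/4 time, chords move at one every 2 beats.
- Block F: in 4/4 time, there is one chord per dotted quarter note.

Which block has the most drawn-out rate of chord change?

Block C

A: each chord is 3 beats in 5/4, so 5/3 per bar.
B: each chord is 1.5 beats in 3/4, so 2 per bar.
C: each chord is 4 beats in 3/4, so 0.75 per bar.
D: each chord is 2.5 beats in 4/4, so 1.6 per bar.
E: each chord is 2 beats in 3/4, so 1.5 per bar.
F: each chord is 1.5 beats in 4/4, so 8/3 per bar.
Slowest is C at 0.75 chords/bar.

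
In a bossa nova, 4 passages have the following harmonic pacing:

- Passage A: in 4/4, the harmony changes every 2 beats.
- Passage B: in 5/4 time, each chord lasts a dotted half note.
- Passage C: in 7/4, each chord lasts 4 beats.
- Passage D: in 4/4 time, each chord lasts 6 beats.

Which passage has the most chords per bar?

A: each chord is 2 beats in 4/4, so 2 per bar.
B: each chord is 3 beats in 5/4, so 5/3 per bar.
C: each chord is 4 beats in 7/4, so 1.75 per bar.
D: each chord is 6 beats in 4/4, so 2/3 per bar.
Fastest is A at 2 chords/bar.

Passage A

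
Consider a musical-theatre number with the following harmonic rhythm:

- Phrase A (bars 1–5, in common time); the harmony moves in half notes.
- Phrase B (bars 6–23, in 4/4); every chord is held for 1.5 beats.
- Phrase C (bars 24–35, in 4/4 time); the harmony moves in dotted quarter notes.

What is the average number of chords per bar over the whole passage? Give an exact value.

A: 5 bars of 4 beats is 20 beats; at 2 beats each that's 10 chords.
B: 18 bars of 4 beats is 72 beats; at 1.5 beats each that's 48 chords.
C: 12 bars of 4 beats is 48 beats; at 1.5 beats each that's 32 chords.
Overall: 90 chords over 35 bars → 90/35 = 18/7 chords per bar.

18/7 chords per bar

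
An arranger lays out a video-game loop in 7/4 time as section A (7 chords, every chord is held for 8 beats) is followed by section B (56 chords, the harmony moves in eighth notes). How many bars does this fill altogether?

12 bars

A: 7 × 8 = 56 beats = 8 bars.
B: 56 × 0.5 = 28 beats = 4 bars.
Total: 8 + 4 = 12 bars.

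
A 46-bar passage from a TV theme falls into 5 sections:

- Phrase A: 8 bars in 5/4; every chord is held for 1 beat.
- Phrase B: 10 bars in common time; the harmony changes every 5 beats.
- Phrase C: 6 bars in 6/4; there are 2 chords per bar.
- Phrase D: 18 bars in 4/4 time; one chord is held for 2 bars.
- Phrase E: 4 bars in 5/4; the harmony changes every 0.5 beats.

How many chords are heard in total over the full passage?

109 chords

A has 40 beats and chords last 1 each, so 40 chords.
B has 40 beats and chords last 5 each, so 8 chords.
C has 36 beats and chords last 3 each, so 12 chords.
D has 72 beats and chords last 8 each, so 9 chords.
E has 20 beats and chords last 0.5 each, so 40 chords.
Total: 40 + 8 + 12 + 9 + 40 = 109.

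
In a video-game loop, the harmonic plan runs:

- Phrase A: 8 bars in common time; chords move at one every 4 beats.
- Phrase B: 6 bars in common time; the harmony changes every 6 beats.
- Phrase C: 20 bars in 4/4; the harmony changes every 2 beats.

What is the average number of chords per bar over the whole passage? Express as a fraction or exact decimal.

26/17 chords per bar

A: 8 bars of 4 beats is 32 beats; at 4 beats each that's 8 chords.
B: 6 bars of 4 beats is 24 beats; at 6 beats each that's 4 chords.
C: 20 bars of 4 beats is 80 beats; at 2 beats each that's 40 chords.
Overall: 52 chords over 34 bars → 52/34 = 26/17 chords per bar.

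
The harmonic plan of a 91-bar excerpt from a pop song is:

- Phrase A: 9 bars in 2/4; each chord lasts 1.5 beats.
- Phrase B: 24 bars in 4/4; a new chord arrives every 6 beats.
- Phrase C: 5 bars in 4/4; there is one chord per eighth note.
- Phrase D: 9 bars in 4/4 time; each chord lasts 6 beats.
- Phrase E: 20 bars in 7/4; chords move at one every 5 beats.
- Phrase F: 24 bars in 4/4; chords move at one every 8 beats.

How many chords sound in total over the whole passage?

114 chords

A: 9 bars × 2 beats = 18 beats; 1.5 beats/chord → 12 chords.
B: 24 bars × 4 beats = 96 beats; 6 beats/chord → 16 chords.
C: 5 bars × 4 beats = 20 beats; 0.5 beats/chord → 40 chords.
D: 9 bars × 4 beats = 36 beats; 6 beats/chord → 6 chords.
E: 20 bars × 7 beats = 140 beats; 5 beats/chord → 28 chords.
F: 24 bars × 4 beats = 96 beats; 8 beats/chord → 12 chords.
Total: 12 + 16 + 40 + 6 + 28 + 12 = 114.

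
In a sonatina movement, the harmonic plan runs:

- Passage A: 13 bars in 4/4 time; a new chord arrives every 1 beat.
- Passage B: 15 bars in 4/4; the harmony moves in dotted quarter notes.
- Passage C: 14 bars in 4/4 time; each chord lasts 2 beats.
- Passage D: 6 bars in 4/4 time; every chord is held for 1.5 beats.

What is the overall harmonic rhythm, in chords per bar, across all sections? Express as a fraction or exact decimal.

17/6 chords per bar

A: 13 × 4 = 52 beats ÷ 1 = 52 chords.
B: 15 × 4 = 60 beats ÷ 1.5 = 40 chords.
C: 14 × 4 = 56 beats ÷ 2 = 28 chords.
D: 6 × 4 = 24 beats ÷ 1.5 = 16 chords.
Overall: 136 chords over 48 bars → 136/48 = 17/6 chords per bar.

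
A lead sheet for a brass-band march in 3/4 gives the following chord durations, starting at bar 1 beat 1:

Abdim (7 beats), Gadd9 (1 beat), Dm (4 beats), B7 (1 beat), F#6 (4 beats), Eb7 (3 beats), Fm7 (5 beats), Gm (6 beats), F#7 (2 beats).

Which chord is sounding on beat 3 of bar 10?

Beat 3 of bar 10 is beat (10−1)×3 + 3 = 30 overall.
Running totals: Abdim ends at 7, Gadd9 ends at 8, Dm ends at 12, B7 ends at 13, F#6 ends at 17, Eb7 ends at 20, Fm7 ends at 25, Gm ends at 31.
Beat 30 falls within Gm.

Gm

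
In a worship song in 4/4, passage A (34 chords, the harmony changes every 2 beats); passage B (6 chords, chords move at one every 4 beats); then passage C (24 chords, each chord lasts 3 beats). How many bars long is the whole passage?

41 bars

A: 34 × 2 = 68 beats = 17 bars.
B: 6 × 4 = 24 beats = 6 bars.
C: 24 × 3 = 72 beats = 18 bars.
Total: 17 + 6 + 18 = 41 bars.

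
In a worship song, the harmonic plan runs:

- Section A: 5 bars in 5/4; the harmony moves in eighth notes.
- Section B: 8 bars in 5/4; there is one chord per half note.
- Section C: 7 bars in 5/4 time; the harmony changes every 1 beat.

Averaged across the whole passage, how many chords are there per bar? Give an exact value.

5.25 chords per bar

A: 5 bars of 5 beats is 25 beats; at 0.5 beats each that's 50 chords.
B: 8 bars of 5 beats is 40 beats; at 2 beats each that's 20 chords.
C: 7 bars of 5 beats is 35 beats; at 1 beat each that's 35 chords.
Overall: 105 chords over 20 bars → 105/20 = 5.25 chords per bar.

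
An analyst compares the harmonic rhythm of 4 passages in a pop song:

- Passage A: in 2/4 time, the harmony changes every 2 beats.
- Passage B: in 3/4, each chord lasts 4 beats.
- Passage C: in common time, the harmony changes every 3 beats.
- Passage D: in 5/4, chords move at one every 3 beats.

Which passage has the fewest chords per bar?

Passage B

A: 2/2 = 1 chord/bar.
B: 3/4 = 0.75 chords/bar.
C: 4/3 = 4/3 chords/bar.
D: 5/3 = 5/3 chords/bar.
Slowest is B at 0.75 chords/bar.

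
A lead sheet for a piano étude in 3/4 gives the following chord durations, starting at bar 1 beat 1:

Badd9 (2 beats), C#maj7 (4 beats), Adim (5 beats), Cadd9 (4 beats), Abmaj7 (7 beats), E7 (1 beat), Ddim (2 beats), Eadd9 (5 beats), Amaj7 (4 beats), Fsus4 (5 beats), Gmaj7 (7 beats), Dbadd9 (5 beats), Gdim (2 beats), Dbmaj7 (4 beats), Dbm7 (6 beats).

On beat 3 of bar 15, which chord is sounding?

Gmaj7

Beat 3 of bar 15 is beat (15−1)×3 + 3 = 45 overall.
Running totals: Badd9 ends at 2, C#maj7 ends at 6, Adim ends at 11, Cadd9 ends at 15, Abmaj7 ends at 22, E7 ends at 23, Ddim ends at 25, Eadd9 ends at 30, Amaj7 ends at 34, Fsus4 ends at 39, Gmaj7 ends at 46.
Beat 45 falls within Gmaj7.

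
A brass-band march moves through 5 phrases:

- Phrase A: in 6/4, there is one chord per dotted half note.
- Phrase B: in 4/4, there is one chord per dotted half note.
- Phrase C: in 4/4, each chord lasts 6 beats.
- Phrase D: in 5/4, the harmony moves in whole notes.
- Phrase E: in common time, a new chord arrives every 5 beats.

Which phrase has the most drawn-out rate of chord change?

A: 6/3 = 2 chords/bar.
B: 4/3 = 4/3 chords/bar.
C: 4/6 = 2/3 chords/bar.
D: 5/4 = 1.25 chords/bar.
E: 4/5 = 0.8 chords/bar.
Slowest is C at 2/3 chords/bar.

Phrase C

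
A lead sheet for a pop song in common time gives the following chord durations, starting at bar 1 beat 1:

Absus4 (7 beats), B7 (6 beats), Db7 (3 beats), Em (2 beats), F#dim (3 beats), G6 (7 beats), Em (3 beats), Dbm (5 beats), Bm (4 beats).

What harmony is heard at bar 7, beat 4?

G6

Beat 4 of bar 7 is beat (7−1)×4 + 4 = 28 overall.
Running totals: Absus4 ends at 7, B7 ends at 13, Db7 ends at 16, Em ends at 18, F#dim ends at 21, G6 ends at 28.
Beat 28 falls within G6.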